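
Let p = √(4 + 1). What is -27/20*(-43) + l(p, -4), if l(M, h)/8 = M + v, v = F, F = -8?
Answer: -119/20 + 8*√5 ≈ 11.939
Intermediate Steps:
p = √5 ≈ 2.2361
v = -8
l(M, h) = -64 + 8*M (l(M, h) = 8*(M - 8) = 8*(-8 + M) = -64 + 8*M)
-27/20*(-43) + l(p, -4) = -27/20*(-43) + (-64 + 8*√5) = 1161/20 + (-64 + 8*√5) = -119/20 + 8*√5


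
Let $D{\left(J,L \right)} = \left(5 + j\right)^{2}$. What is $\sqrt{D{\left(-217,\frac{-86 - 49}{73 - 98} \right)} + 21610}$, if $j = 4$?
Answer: $\sqrt{21691} \approx 147.28$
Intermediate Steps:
$D{\left(J,L \right)} = 81$ ($D{\left(J,L \right)} = \left(5 + 4\right)^{2} = 9^{2} = 81$)
$\sqrt{D{\left(-217,\frac{-86 - 49}{73 - 98} \right)} + 21610} = \sqrt{81 + 21610} = \sqrt{21691}$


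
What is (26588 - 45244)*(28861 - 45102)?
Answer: 302992096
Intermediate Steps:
(26588 - 45244)*(28861 - 45102) = -18656*(-16241) = 302992096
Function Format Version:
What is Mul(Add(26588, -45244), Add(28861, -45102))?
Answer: 302992096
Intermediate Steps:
Mul(Add(26588, -45244), Add(28861, -45102)) = Mul(-18656, -16241) = 302992096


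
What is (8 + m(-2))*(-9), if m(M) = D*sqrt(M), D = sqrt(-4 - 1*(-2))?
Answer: -54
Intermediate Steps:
D = I*sqrt(2) (D = sqrt(-4 + 2) = sqrt(-2) = I*sqrt(2) ≈ 1.4142*I)
m(M) = I*sqrt(2)*sqrt(M) (m(M) = (I*sqrt(2))*sqrt(M) = I*sqrt(2)*sqrt(M))
(8 + m(-2))*(-9) = (8 + I*sqrt(2)*sqrt(-2))*(-9) = (8 + I*sqrt(2)*(I*sqrt(2)))*(-9) = (8 - 2)*(-9) = 6*(-9) = -54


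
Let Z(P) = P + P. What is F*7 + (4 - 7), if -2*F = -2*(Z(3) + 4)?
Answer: 67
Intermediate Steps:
Z(P) = 2*P
F = 10 (F = -(-1)*(2*3 + 4) = -(-1)*(6 + 4) = -(-1)*10 = -½*(-20) = 10)
F*7 + (4 - 7) = 10*7 + (4 - 7) = 70 - 3 = 67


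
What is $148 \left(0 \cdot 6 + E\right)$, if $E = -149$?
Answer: $-22052$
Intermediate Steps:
$148 \left(0 \cdot 6 + E\right) = 148 \left(0 \cdot 6 - 149\right) = 148 \left(0 - 149\right) = 148 \left(-149\right) = -22052$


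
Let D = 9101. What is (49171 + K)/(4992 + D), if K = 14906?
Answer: 64077/14093 ≈ 4.5467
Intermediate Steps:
(49171 + K)/(4992 + D) = (49171 + 14906)/(4992 + 9101) = 64077/14093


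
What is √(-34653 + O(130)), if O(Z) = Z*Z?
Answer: I*√17753 ≈ 133.24*I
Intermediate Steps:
O(Z) = Z²
√(-34653 + O(130)) = √(-34653 + 130²) = √(-34653 + 16900) = √(-17753) = I*√17753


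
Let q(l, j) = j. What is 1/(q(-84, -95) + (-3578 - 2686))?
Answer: -1/6359 ≈ -0.00015726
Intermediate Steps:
1/(q(-84, -95) + (-3578 - 2686)) = 1/(-95 + (-3578 - 2686)) = 1/(-95 - 6264) = 1/(-6359) = -1/6359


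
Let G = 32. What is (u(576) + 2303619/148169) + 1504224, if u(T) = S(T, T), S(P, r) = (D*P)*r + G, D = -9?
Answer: -219543852413/148169 ≈ -1.4817e+6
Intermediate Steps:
S(P, r) = 32 - 9*P*r (S(P, r) = (-9*P)*r + 32 = -9*P*r + 32 = 32 - 9*P*r)
u(T) = 32 - 9*T**2 (u(T) = 32 - 9*T*T = 32 - 9*T**2)
(u(576) + 2303619/148169) + 1504224 = ((32 - 9*576**2) + 2303619/148169) + 1504224 = ((32 - 9*331776) + 2303619*(1/148169)) + 1504224 = ((32 - 2985984) + 2303619/148169) + 1504224 = (-2985952 + 2303619/148169) + 1504224 = -442423218269/148169 + 1504224 = -219543852413/148169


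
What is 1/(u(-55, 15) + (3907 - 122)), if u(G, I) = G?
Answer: 1/3730 ≈ 0.00026810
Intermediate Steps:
1/(u(-55, 15) + (3907 - 122)) = 1/(-55 + (3907 - 122)) = 1/(-55 + 3785) = 1/3730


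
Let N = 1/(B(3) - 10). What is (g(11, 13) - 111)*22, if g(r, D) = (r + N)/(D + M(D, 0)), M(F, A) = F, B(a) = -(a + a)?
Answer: -506011/208 ≈ -2432.7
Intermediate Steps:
B(a) = -2*a
N = -1/16 (N = 1/(-2*3 - 10) = 1/(-6 - 10) = 1/(-16) = -1/16 ≈ -0.062500)
g(r, D) = (-1/16 + r)/(2*D) (g(r, D) = (r - 1/16)/(D + D) = (-1/16 + r)/((2*D)) = (-1/16 + r)*(1/(2*D)) = (-1/16 + r)/(2*D))
(g(11, 13) - 111)*22 = ((1/32)*(-1 + 16*11)/13 - 111)*22 = ((1/32)*(1/13)*(-1 + 176) - 111)*22 = ((1/32)*(1/13)*175 - 111)*22 = (175/416 - 111)*22 = -46001/416*22 = -506011/208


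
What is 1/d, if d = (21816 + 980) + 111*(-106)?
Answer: 1/11030 ≈ 9.0662e-5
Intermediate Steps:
d = 11030 (d = 22796 - 11766 = 11030)
1/d = 1/11030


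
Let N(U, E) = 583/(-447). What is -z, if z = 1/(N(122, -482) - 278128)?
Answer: 447/124323799 ≈ 3.5955e-6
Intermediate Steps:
N(U, E) = -583/447 (N(U, E) = 583*(-1/447) = -583/447)
z = -447/124323799 (z = 1/(-583/447 - 278128) = 1/(-124323799/447) = -447/124323799 ≈ -3.5955e-6)
-z = -1*(-447/124323799) = 447/124323799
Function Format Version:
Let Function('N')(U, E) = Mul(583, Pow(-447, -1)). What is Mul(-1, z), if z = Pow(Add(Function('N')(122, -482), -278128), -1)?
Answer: Rational(447, 124323799) ≈ 3.5955e-6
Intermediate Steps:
Function('N')(U, E) = Rational(-583, 447) (Function('N')(U, E) = Mul(583, Rational(-1, 447)) = Rational(-583, 447))
z = Rational(-447, 124323799) (z = Pow(Add(Rational(-583, 447), -278128), -1) = Pow(Rational(-124323799, 447), -1) = Rational(-447, 124323799) ≈ -3.5955e-6)
Mul(-1, z) = Mul(-1, Rational(-447, 124323799)) = Rational(447, 124323799)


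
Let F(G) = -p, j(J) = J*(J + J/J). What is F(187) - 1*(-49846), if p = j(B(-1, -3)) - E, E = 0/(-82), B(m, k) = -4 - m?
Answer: 49840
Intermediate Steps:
j(J) = J*(1 + J) (j(J) = J*(J + 1) = J*(1 + J))
E = 0 (E = 0*(-1/82) = 0)
p = 6 (p = (-4 - 1*(-1))*(1 + (-4 - 1*(-1))) - 1*0 = (-4 + 1)*(1 + (-4 + 1)) + 0 = -3*(1 - 3) + 0 = -3*(-2) + 0 = 6 + 0 = 6)
F(G) = -6 (F(G) = -1*6 = -6)
F(187) - 1*(-49846) = -6 - 1*(-49846) = -6 + 49846 = 49840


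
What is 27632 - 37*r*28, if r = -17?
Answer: 45244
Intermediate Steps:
27632 - 37*r*28 = 27632 - 37*(-17)*28 = 27632 - (-629)*28 = 27632 - 1*(-17612) = 27632 + 17612 = 45244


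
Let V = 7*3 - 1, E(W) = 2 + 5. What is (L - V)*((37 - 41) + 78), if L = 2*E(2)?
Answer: -444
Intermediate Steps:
E(W) = 7
L = 14 (L = 2*7 = 14)
V = 20 (V = 21 - 1 = 20)
(L - V)*((37 - 41) + 78) = (14 - 1*20)*((37 - 41) + 78) = (14 - 20)*(-4 + 78) = -6*74 = -444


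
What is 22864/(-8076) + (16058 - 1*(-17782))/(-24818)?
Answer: -105091324/25053771 ≈ -4.1946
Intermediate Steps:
22864/(-8076) + (16058 - 1*(-17782))/(-24818) = 22864*(-1/8076) + (16058 + 17782)*(-1/24818) = -5716/2019 + 33840*(-1/24818) = -5716/2019 - 16920/12409 = -105091324/25053771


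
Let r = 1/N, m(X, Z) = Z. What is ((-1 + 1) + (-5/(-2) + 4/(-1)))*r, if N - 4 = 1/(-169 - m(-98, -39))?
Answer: -65/173 ≈ -0.37572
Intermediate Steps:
N = 519/130 (N = 4 + 1/(-169 - 1*(-39)) = 4 + 1/(-169 + 39) = 4 + 1/(-130) = 4 - 1/130 = 519/130 ≈ 3.9923)
r = 130/519 (r = 1/(519/130) = 130/519 ≈ 0.25048)
((-1 + 1) + (-5/(-2) + 4/(-1)))*r = ((-1 + 1) + (-5/(-2) + 4/(-1)))*(130/519) = (0 + (-5*(-½) + 4*(-1)))*(130/519) = (0 + (5/2 - 4))*(130/519) = (0 - 3/2)*(130/519) = -3/2*130/519 = -65/173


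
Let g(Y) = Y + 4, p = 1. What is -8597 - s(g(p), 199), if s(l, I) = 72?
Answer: -8669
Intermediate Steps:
g(Y) = 4 + Y
-8597 - s(g(p), 199) = -8597 - 1*72 = -8597 - 72 = -8669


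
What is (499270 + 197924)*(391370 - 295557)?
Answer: 66800248722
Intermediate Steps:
(499270 + 197924)*(391370 - 295557) = 697194*95813 = 66800248722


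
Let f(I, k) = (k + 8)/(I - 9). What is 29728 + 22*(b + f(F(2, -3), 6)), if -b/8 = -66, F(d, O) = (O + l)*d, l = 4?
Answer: 41300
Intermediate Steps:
F(d, O) = d*(4 + O) (F(d, O) = (O + 4)*d = (4 + O)*d = d*(4 + O))
b = 528 (b = -8*(-66) = 528)
f(I, k) = (8 + k)/(-9 + I)
29728 + 22*(b + f(F(2, -3), 6)) = 29728 + 22*(528 + (8 + 6)/(-9 + 2*(4 - 3))) = 29728 + 22*(528 + 14/(-9 + 2*1)) = 29728 + 22*(528 + 14/(-9 + 2)) = 29728 + 22*(528 + 14/(-7)) = 29728 + 22*(528 - 1/7*14) = 29728 + 22*(528 - 2) = 29728 + 22*526 = 29728 + 11572 = 41300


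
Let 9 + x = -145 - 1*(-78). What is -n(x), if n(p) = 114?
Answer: -114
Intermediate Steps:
x = -76 (x = -9 + (-145 - 1*(-78)) = -9 + (-145 + 78) = -9 - 67 = -76)
-n(x) = -1*114 = -114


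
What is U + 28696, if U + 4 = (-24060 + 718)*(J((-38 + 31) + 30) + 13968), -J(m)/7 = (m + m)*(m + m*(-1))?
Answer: -326012364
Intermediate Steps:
J(m) = 0 (J(m) = -7*(m + m)*(m + m*(-1)) = -7*2*m*(m - m) = -7*2*m*0 = -7*0 = 0)
U = -326041060 (U = -4 + (-24060 + 718)*(0 + 13968) = -4 - 23342*13968 = -4 - 326041056 = -326041060)
U + 28696 = -326041060 + 28696 = -326012364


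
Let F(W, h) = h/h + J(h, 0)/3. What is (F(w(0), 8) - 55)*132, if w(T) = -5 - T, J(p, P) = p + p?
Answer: -6424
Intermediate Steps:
J(p, P) = 2*p
F(W, h) = 1 + 2*h/3 (F(W, h) = h/h + (2*h)/3 = 1 + (2*h)*(⅓) = 1 + 2*h/3)
(F(w(0), 8) - 55)*132 = ((1 + (⅔)*8) - 55)*132 = ((1 + 16/3) - 55)*132 = (19/3 - 55)*132 = -146/3*132 = -6424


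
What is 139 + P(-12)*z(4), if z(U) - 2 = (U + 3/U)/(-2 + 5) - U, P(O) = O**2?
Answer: 79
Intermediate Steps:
z(U) = 2 + 1/U - 2*U/3 (z(U) = 2 + ((U + 3/U)/(-2 + 5) - U) = 2 + ((U + 3/U)/3 - U) = 2 + ((U + 3/U)*(1/3) - U) = 2 + ((1/U + U/3) - U) = 2 + (1/U - 2*U/3) = 2 + 1/U - 2*U/3)
139 + P(-12)*z(4) = 139 + (-12)**2*(2 + 1/4 - 2/3*4) = 139 + 144*(2 + 1/4 - 8/3) = 139 + 144*(-5/12) = 139 - 60 = 79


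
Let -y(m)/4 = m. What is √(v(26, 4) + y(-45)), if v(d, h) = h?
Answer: 2*√46 ≈ 13.565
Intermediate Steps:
y(m) = -4*m
√(v(26, 4) + y(-45)) = √(4 - 4*(-45)) = √(4 + 180) = √184 = 2*√46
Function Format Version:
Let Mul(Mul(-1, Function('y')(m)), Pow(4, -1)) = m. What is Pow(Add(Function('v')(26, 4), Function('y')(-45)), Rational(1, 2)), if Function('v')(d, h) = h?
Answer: Mul(2, Pow(46, Rational(1, 2))) ≈ 13.565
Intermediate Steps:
Function('y')(m) = Mul(-4, m)
Pow(Add(Function('v')(26, 4), Function('y')(-45)), Rational(1, 2)) = Pow(Add(4, Mul(-4, -45)), Rational(1, 2)) = Pow(Add(4, 180), Rational(1, 2)) = Pow(184, Rational(1, 2)) = Mul(2, Pow(46, Rational(1, 2)))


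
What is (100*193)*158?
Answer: 3049400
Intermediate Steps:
(100*193)*158 = 19300*158 = 3049400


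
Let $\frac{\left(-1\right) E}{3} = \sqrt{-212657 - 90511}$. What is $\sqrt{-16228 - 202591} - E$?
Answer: $i \left(\sqrt{218819} + 24 \sqrt{4737}\right) \approx 2119.6 i$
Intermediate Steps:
$E = - 24 i \sqrt{4737}$ ($E = - 3 \sqrt{-212657 - 90511} = - 3 \sqrt{-303168} = - 3 \cdot 8 i \sqrt{4737} = - 24 i \sqrt{4737} \approx - 1651.8 i$)
$\sqrt{-16228 - 202591} - E = \sqrt{-16228 - 202591} - - 24 i \sqrt{4737} = \sqrt{-218819} + 24 i \sqrt{4737} = i \sqrt{218819} + 24 i \sqrt{4737}$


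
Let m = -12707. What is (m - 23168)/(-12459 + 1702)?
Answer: 35875/10757 ≈ 3.3350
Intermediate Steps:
(m - 23168)/(-12459 + 1702) = (-12707 - 23168)/(-12459 + 1702) = -35875/(-10757) = -35875*(-1/10757) = 35875/10757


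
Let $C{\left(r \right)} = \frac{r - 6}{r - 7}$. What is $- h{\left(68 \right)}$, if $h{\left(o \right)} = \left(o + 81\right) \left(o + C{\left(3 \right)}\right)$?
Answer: $- \frac{40975}{4} \approx -10244.0$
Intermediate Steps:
$C{\left(r \right)} = \frac{-6 + r}{-7 + r}$
$h{\left(o \right)} = \left(81 + o\right) \left(\frac{3}{4} + o\right)$ ($h{\left(o \right)} = \left(o + 81\right) \left(o + \frac{-6 + 3}{-7 + 3}\right) = \left(81 + o\right) \left(o + \frac{1}{-4} \left(-3\right)\right) = \left(81 + o\right) \left(o - - \frac{3}{4}\right) = \left(81 + o\right) \left(o + \frac{3}{4}\right) = \left(81 + o\right) \left(\frac{3}{4} + o\right)$)
$- h{\left(68 \right)} = - (\frac{243}{4} + 68^{2} + \frac{327}{4} \cdot 68) = - (\frac{243}{4} + 4624 + 5559) = \left(-1\right) \frac{40975}{4} = - \frac{40975}{4}$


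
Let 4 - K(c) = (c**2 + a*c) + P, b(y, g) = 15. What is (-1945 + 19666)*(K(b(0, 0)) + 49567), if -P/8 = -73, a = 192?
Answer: 813074922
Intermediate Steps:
P = 584 (P = -8*(-73) = 584)
K(c) = -580 - c**2 - 192*c (K(c) = 4 - ((c**2 + 192*c) + 584) = 4 - (584 + c**2 + 192*c) = 4 + (-584 - c**2 - 192*c) = -580 - c**2 - 192*c)
(-1945 + 19666)*(K(b(0, 0)) + 49567) = (-1945 + 19666)*((-580 - 1*15**2 - 192*15) + 49567) = 17721*((-580 - 1*225 - 2880) + 49567) = 17721*((-580 - 225 - 2880) + 49567) = 17721*(-3685 + 49567) = 17721*45882 = 813074922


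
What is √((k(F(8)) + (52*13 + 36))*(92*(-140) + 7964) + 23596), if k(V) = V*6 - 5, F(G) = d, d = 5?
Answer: 6*I*√99986 ≈ 1897.2*I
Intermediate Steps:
F(G) = 5
k(V) = -5 + 6*V (k(V) = 6*V - 5 = -5 + 6*V)
√((k(F(8)) + (52*13 + 36))*(92*(-140) + 7964) + 23596) = √(((-5 + 6*5) + (52*13 + 36))*(92*(-140) + 7964) + 23596) = √(((-5 + 30) + (676 + 36))*(-12880 + 7964) + 23596) = √((25 + 712)*(-4916) + 23596) = √(737*(-4916) + 23596) = √(-3623092 + 23596) = √(-3599496) = 6*I*√99986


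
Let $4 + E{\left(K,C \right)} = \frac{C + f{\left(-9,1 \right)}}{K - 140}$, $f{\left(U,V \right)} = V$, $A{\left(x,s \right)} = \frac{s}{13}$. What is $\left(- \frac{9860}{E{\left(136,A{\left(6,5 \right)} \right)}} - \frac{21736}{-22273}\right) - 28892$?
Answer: $- \frac{67004438860}{2516849} \approx -26622.0$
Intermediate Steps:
$A{\left(x,s \right)} = \frac{s}{13}$ ($A{\left(x,s \right)} = s \frac{1}{13} = \frac{s}{13}$)
$E{\left(K,C \right)} = -4 + \frac{1 + C}{-140 + K}$ ($E{\left(K,C \right)} = -4 + \frac{C + 1}{K - 140} = -4 + \frac{1 + C}{-140 + K}$)
$\left(- \frac{9860}{E{\left(136,A{\left(6,5 \right)} \right)}} - \frac{21736}{-22273}\right) - 28892 = \left(- \frac{9860}{\frac{1}{-140 + 136} \left(561 + \frac{1}{13} \cdot 5 - 544\right)} - \frac{21736}{-22273}\right) - 28892 = \left(- \frac{9860}{\frac{1}{-4} \left(561 + \frac{5}{13} - 544\right)} - - \frac{21736}{22273}\right) - 28892 = \left(- \frac{9860}{\left(- \frac{1}{4}\right) \frac{226}{13}} + \frac{21736}{22273}\right) - 28892 = \left(- \frac{9860}{- \frac{113}{26}} + \frac{21736}{22273}\right) - 28892 = \left(\left(-9860\right) \left(- \frac{26}{113}\right) + \frac{21736}{22273}\right) - 28892 = \left(\frac{256360}{113} + \frac{21736}{22273}\right) - 28892 = \frac{5712362448}{2516849} - 28892 = - \frac{67004438860}{2516849}$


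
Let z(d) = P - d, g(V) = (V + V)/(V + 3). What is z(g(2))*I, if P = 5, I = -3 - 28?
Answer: -651/5 ≈ -130.20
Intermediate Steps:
I = -31
g(V) = 2*V/(3 + V) (g(V) = (2*V)/(3 + V) = 2*V/(3 + V))
z(d) = 5 - d
z(g(2))*I = (5 - 2*2/(3 + 2))*(-31) = (5 - 2*2/5)*(-31) = (5 - 1*⅘)*(-31) = (5 - ⅘)*(-31) = (21/5)*(-31) = -651/5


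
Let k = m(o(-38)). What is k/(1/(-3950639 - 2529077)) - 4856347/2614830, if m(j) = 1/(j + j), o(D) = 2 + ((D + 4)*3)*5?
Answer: 1058651358733/166041705 ≈ 6375.8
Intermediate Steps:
o(D) = 62 + 15*D (o(D) = 2 + ((4 + D)*3)*5 = 2 + (12 + 3*D)*5 = 2 + (60 + 15*D) = 62 + 15*D)
m(j) = 1/(2*j)
k = -1/1016 (k = 1/(2*(62 + 15*(-38))) = 1/(2*(62 - 570)) = (½)/(-508) = (½)*(-1/508) = -1/1016 ≈ -0.00098425)
k/(1/(-3950639 - 2529077)) - 4856347/2614830 = -1/(1016*(1/(-3950639 - 2529077))) - 4856347/2614830 = -1/(1016*(1/(-6479716))) - 4856347*1/2614830 = -1/(1016*(-1/6479716)) - 4856347/2614830 = -1/1016*(-6479716) - 4856347/2614830 = 1619929/254 - 4856347/2614830 = 1058651358733/166041705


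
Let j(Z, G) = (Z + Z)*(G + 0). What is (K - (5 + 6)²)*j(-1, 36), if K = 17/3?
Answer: 8304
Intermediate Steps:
K = 17/3 (K = 17*(⅓) = 17/3 ≈ 5.6667)
j(Z, G) = 2*G*Z (j(Z, G) = (2*Z)*G = 2*G*Z)
(K - (5 + 6)²)*j(-1, 36) = (17/3 - (5 + 6)²)*(2*36*(-1)) = (17/3 - 1*11²)*(-72) = (17/3 - 1*121)*(-72) = (17/3 - 121)*(-72) = -346/3*(-72) = 8304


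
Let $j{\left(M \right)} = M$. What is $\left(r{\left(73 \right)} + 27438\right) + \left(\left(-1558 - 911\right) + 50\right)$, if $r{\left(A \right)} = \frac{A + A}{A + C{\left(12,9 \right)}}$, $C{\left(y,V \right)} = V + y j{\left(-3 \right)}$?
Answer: $\frac{575510}{23} \approx 25022.0$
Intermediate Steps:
$C{\left(y,V \right)} = V - 3 y$ ($C{\left(y,V \right)} = V + y \left(-3\right) = V - 3 y$)
$r{\left(A \right)} = \frac{2 A}{-27 + A}$ ($r{\left(A \right)} = \frac{A + A}{A + \left(9 - 36\right)} = \frac{2 A}{A + \left(9 - 36\right)} = \frac{2 A}{A - 27} = \frac{2 A}{-27 + A}$)
$\left(r{\left(73 \right)} + 27438\right) + \left(\left(-1558 - 911\right) + 50\right) = \left(2 \cdot 73 \frac{1}{-27 + 73} + 27438\right) + \left(\left(-1558 - 911\right) + 50\right) = \left(2 \cdot 73 \cdot \frac{1}{46} + 27438\right) + \left(-2469 + 50\right) = \left(2 \cdot 73 \cdot \frac{1}{46} + 27438\right) - 2419 = \left(\frac{73}{23} + 27438\right) - 2419 = \frac{631147}{23} - 2419 = \frac{575510}{23}$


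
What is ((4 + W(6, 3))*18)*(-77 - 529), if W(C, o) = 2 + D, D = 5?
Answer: -119988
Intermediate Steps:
W(C, o) = 7 (W(C, o) = 2 + 5 = 7)
((4 + W(6, 3))*18)*(-77 - 529) = ((4 + 7)*18)*(-77 - 529) = (11*18)*(-606) = 198*(-606) = -119988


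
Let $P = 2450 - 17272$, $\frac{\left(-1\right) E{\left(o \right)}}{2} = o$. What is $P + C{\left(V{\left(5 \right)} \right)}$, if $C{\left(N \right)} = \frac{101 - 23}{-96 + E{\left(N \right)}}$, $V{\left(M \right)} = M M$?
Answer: $- \frac{1082045}{73} \approx -14823.0$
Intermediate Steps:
$E{\left(o \right)} = - 2 o$
$V{\left(M \right)} = M^{2}$
$P = -14822$
$C{\left(N \right)} = \frac{78}{-96 - 2 N}$ ($C{\left(N \right)} = \frac{101 - 23}{-96 - 2 N} = \frac{78}{-96 - 2 N}$)
$P + C{\left(V{\left(5 \right)} \right)} = -14822 - \frac{39}{48 + 5^{2}} = -14822 - \frac{39}{48 + 25} = -14822 - \frac{39}{73} = - \frac{1082045}{73}$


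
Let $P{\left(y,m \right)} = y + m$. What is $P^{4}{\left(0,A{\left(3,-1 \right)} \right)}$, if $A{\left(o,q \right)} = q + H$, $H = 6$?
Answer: $625$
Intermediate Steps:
$A{\left(o,q \right)} = 6 + q$ ($A{\left(o,q \right)} = q + 6 = 6 + q$)
$P{\left(y,m \right)} = m + y$
$P^{4}{\left(0,A{\left(3,-1 \right)} \right)} = \left(\left(6 - 1\right) + 0\right)^{4} = \left(5 + 0\right)^{4} = 5^{4} = 625$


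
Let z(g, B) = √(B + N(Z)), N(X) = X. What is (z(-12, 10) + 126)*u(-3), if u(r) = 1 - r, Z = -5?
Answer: 504 + 4*√5 ≈ 512.94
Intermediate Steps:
z(g, B) = √(-5 + B) (z(g, B) = √(B - 5) = √(-5 + B))
(z(-12, 10) + 126)*u(-3) = (√(-5 + 10) + 126)*(1 - 1*(-3)) = (√5 + 126)*(1 + 3) = (126 + √5)*4 = 504 + 4*√5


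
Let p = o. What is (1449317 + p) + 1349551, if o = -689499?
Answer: 2109369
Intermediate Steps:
p = -689499
(1449317 + p) + 1349551 = (1449317 - 689499) + 1349551 = 759818 + 1349551 = 2109369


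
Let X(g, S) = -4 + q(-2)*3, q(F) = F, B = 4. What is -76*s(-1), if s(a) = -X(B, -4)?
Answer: -760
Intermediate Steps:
X(g, S) = -10 (X(g, S) = -4 - 2*3 = -4 - 6 = -10)
s(a) = 10 (s(a) = -1*(-10) = 10)
-76*s(-1) = -76*10 = -760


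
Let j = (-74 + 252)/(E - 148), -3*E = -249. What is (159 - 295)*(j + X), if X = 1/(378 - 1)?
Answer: 701352/1885 ≈ 372.07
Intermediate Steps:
X = 1/377 ≈ 0.0026525
E = 83 (E = -1/3*(-249) = 83)
j = -178/65 (j = (-74 + 252)/(83 - 148) = 178/(-65) = 178*(-1/65) = -178/65 ≈ -2.7385)
(159 - 295)*(j + X) = (159 - 295)*(-178/65 + 1/377) = -136*(-5157/1885) = 701352/1885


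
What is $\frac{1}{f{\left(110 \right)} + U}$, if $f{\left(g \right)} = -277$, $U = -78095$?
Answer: $- \frac{1}{78372} \approx -1.276 \cdot 10^{-5}$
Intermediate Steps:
$\frac{1}{f{\left(110 \right)} + U} = \frac{1}{-277 - 78095} = \frac{1}{-78372} = - \frac{1}{78372}$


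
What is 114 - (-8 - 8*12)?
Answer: 218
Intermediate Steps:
114 - (-8 - 8*12) = 114 - (-8 - 96) = 114 - 1*(-104) = 114 + 104 = 218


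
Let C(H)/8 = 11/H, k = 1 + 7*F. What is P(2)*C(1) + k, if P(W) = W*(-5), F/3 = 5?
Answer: -774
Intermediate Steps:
F = 15 (F = 3*5 = 15)
k = 106 (k = 1 + 7*15 = 1 + 105 = 106)
P(W) = -5*W
C(H) = 88/H (C(H) = 8*(11/H) = 88/H)
P(2)*C(1) + k = (-5*2)*(88/1) + 106 = -880 + 106 = -774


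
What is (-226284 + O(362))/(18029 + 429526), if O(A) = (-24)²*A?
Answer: -5924/149185 ≈ -0.039709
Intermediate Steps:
O(A) = 576*A
(-226284 + O(362))/(18029 + 429526) = (-226284 + 576*362)/(18029 + 429526) = (-226284 + 208512)/447555 = -17772*1/447555 = -5924/149185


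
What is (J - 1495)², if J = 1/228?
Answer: 116184857881/51984 ≈ 2.2350e+6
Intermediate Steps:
J = 1/228 ≈ 0.0043860
(J - 1495)² = (1/228 - 1495)² = (-340859/228)² = 116184857881/51984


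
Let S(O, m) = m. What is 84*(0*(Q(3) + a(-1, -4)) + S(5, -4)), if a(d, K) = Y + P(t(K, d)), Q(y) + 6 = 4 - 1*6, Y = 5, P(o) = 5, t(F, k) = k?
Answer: -336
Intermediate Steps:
Q(y) = -8 (Q(y) = -6 + (4 - 1*6) = -6 + (4 - 6) = -6 - 2 = -8)
a(d, K) = 10 (a(d, K) = 5 + 5 = 10)
84*(0*(Q(3) + a(-1, -4)) + S(5, -4)) = 84*(0*(-8 + 10) - 4) = 84*(0*2 - 4) = 84*(0 - 4) = 84*(-4) = -336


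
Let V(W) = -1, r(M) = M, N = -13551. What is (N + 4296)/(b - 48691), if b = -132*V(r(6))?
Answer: 9255/48559 ≈ 0.19059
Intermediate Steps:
b = 132 (b = -132*(-1) = 132)
(N + 4296)/(b - 48691) = (-13551 + 4296)/(132 - 48691) = -9255/(-48559) = -9255*(-1/48559) = 9255/48559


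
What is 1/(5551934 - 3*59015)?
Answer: 1/5374889 ≈ 1.8605e-7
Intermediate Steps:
1/(5551934 - 3*59015) = 1/(5551934 - 177045) = 1/5374889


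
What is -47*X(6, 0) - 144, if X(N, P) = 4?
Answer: -332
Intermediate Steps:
-47*X(6, 0) - 144 = -47*4 - 144 = -188 - 144 = -332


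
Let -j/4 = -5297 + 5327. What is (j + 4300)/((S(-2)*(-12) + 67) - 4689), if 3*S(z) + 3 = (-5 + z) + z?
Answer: -2090/2287 ≈ -0.91386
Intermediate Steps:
j = -120 (j = -4*(-5297 + 5327) = -4*30 = -120)
S(z) = -8/3 + 2*z/3 (S(z) = -1 + ((-5 + z) + z)/3 = -1 + (-5 + 2*z)/3 = -1 + (-5/3 + 2*z/3) = -8/3 + 2*z/3)
(j + 4300)/((S(-2)*(-12) + 67) - 4689) = (-120 + 4300)/(((-8/3 + (⅔)*(-2))*(-12) + 67) - 4689) = 4180/(((-8/3 - 4/3)*(-12) + 67) - 4689) = 4180/((-4*(-12) + 67) - 4689) = 4180/((48 + 67) - 4689) = 4180/(115 - 4689) = 4180/(-4574) = 4180*(-1/4574) = -2090/2287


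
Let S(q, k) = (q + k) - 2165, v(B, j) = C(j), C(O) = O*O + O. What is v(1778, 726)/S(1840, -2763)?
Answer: -263901/1544 ≈ -170.92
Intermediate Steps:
C(O) = O + O² (C(O) = O² + O = O + O²)
v(B, j) = j*(1 + j)
S(q, k) = -2165 + k + q (S(q, k) = (k + q) - 2165 = -2165 + k + q)
v(1778, 726)/S(1840, -2763) = (726*(1 + 726))/(-2165 - 2763 + 1840) = (726*727)/(-3088) = 527802*(-1/3088) = -263901/1544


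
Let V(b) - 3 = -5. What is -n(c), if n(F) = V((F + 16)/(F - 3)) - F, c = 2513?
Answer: 2515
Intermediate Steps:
V(b) = -2 (V(b) = 3 - 5 = -2)
n(F) = -2 - F
-n(c) = -(-2 - 1*2513) = -(-2 - 2513) = -1*(-2515) = 2515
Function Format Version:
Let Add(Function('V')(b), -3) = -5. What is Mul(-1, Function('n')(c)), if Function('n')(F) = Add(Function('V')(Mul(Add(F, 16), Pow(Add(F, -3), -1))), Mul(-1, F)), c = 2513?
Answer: 2515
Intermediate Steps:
Function('V')(b) = -2 (Function('V')(b) = Add(3, -5) = -2)
Function('n')(F) = Add(-2, Mul(-1, F))
Mul(-1, Function('n')(c)) = Mul(-1, Add(-2, Mul(-1, 2513))) = Mul(-1, Add(-2, -2513)) = Mul(-1, -2515) = 2515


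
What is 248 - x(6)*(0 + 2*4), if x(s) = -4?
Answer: 280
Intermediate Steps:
248 - x(6)*(0 + 2*4) = 248 - (-4)*(0 + 2*4) = 248 - (-4)*(0 + 8) = 248 - (-4)*8 = 248 - 1*(-32) = 248 + 32 = 280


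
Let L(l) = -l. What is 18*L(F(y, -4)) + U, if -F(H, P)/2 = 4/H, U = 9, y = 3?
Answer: 57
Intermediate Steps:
F(H, P) = -8/H
18*L(F(y, -4)) + U = 18*(-(-8)/3) + 9 = 18*(-1*(-8/3)) + 9 = 18*(8/3) + 9 = 48 + 9 = 57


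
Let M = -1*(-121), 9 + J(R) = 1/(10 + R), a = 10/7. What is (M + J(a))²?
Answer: 80407089/6400 ≈ 12564.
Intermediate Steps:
a = 10/7 (a = 10*(⅐) = 10/7 ≈ 1.4286)
J(R) = -9 + 1/(10 + R)
M = 121
(M + J(a))² = (121 + (-89 - 9*10/7)/(10 + 10/7))² = (121 + (-89 - 90/7)/(80/7))² = (121 + (7/80)*(-713/7))² = (121 - 713/80)² = (8967/80)² = 80407089/6400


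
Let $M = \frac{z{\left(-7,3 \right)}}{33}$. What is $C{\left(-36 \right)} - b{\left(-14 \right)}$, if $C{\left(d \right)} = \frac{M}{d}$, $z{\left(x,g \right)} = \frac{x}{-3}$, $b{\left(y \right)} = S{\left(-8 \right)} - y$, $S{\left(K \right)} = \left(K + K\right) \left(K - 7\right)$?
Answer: $- \frac{905263}{3564} \approx -254.0$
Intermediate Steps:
$S{\left(K \right)} = 2 K \left(-7 + K\right)$
$b{\left(y \right)} = 240 - y$ ($b{\left(y \right)} = 2 \left(-8\right) \left(-7 - 8\right) - y = 2 \left(-8\right) \left(-15\right) - y = 240 - y$)
$z{\left(x,g \right)} = - \frac{x}{3}$ ($z{\left(x,g \right)} = x \left(- \frac{1}{3}\right) = - \frac{x}{3}$)
$M = \frac{7}{99}$ ($M = \frac{\left(- \frac{1}{3}\right) \left(-7\right)}{33} = \frac{7}{3} \cdot \frac{1}{33} = \frac{7}{99} \approx 0.070707$)
$C{\left(d \right)} = \frac{7}{99 d}$
$C{\left(-36 \right)} - b{\left(-14 \right)} = \frac{7}{99 \left(-36\right)} - \left(240 - -14\right) = \frac{7}{99} \left(- \frac{1}{36}\right) - \left(240 + 14\right) = - \frac{7}{3564} - 254 = - \frac{905263}{3564}$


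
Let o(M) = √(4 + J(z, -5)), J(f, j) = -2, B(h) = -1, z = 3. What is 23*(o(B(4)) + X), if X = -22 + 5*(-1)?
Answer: -621 + 23*√2 ≈ -588.47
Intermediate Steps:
o(M) = √2 (o(M) = √(4 - 2) = √2)
X = -27 (X = -22 - 5 = -27)
23*(o(B(4)) + X) = 23*(√2 - 27) = 23*(-27 + √2) = -621 + 23*√2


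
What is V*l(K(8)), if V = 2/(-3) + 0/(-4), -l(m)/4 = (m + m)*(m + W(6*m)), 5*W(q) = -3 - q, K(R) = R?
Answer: -1408/15 ≈ -93.867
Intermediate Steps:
W(q) = -⅗ - q/5 (W(q) = (-3 - q)/5 = -⅗ - q/5)
l(m) = -8*m*(-⅗ - m/5) (l(m) = -4*(m + m)*(m + (-⅗ - 6*m/5)) = -4*2*m*(m + (-⅗ - 6*m/5)) = -4*2*m*(-⅗ - m/5) = -8*m*(-⅗ - m/5))
V = -⅔ (V = 2*(-⅓) + 0*(-¼) = -⅔ + 0 = -⅔ ≈ -0.66667)
V*l(K(8)) = -16*8*(3 + 8)/15 = -16*8*11/15 = -⅔*704/5 = -1408/15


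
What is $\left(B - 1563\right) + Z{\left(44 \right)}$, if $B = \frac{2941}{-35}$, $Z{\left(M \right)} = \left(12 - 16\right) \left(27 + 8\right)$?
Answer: $- \frac{62546}{35} \approx -1787.0$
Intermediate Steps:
$Z{\left(M \right)} = -140$ ($Z{\left(M \right)} = \left(-4\right) 35 = -140$)
$B = - \frac{2941}{35}$ ($B = 2941 \left(- \frac{1}{35}\right) = - \frac{2941}{35} \approx -84.029$)
$\left(B - 1563\right) + Z{\left(44 \right)} = \left(- \frac{2941}{35} - 1563\right) - 140 = - \frac{57646}{35} - 140 = - \frac{62546}{35}$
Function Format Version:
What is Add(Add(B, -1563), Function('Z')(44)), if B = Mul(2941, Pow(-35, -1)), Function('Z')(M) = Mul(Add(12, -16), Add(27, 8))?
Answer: Rational(-62546, 35) ≈ -1787.0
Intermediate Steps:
Function('Z')(M) = -140 (Function('Z')(M) = Mul(-4, 35) = -140)
B = Rational(-2941, 35) (B = Mul(2941, Rational(-1, 35)) = Rational(-2941, 35) ≈ -84.029)
Add(Add(B, -1563), Function('Z')(44)) = Add(Add(Rational(-2941, 35), -1563), -140) = Add(Rational(-57646, 35), -140) = Rational(-62546, 35)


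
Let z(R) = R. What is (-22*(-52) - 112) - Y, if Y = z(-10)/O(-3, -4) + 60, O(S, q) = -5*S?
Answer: 2918/3 ≈ 972.67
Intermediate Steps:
Y = 178/3 (Y = -10/((-5*(-3))) + 60 = -10/15 + 60 = -10*1/15 + 60 = -⅔ + 60 = 178/3 ≈ 59.333)
(-22*(-52) - 112) - Y = (-22*(-52) - 112) - 1*178/3 = (1144 - 112) - 178/3 = 1032 - 178/3 = 2918/3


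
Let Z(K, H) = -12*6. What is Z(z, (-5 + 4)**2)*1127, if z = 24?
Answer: -81144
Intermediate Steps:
Z(K, H) = -72
Z(z, (-5 + 4)**2)*1127 = -72*1127 = -81144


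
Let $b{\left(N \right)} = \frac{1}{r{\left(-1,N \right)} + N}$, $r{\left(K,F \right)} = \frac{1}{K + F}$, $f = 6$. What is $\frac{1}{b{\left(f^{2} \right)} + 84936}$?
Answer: $\frac{1261}{107104331} \approx 1.1774 \cdot 10^{-5}$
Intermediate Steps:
$r{\left(K,F \right)} = \frac{1}{F + K}$
$b{\left(N \right)} = \frac{1}{N + \frac{1}{-1 + N}}$ ($b{\left(N \right)} = \frac{1}{\frac{1}{N - 1} + N} = \frac{1}{\frac{1}{-1 + N} + N} = \frac{1}{N + \frac{1}{-1 + N}}$)
$\frac{1}{b{\left(f^{2} \right)} + 84936} = \frac{1}{\frac{-1 + 6^{2}}{1 + 6^{2} \left(-1 + 6^{2}\right)} + 84936} = \frac{1}{\frac{-1 + 36}{1 + 36 \left(-1 + 36\right)} + 84936} = \frac{1}{\frac{1}{1 + 36 \cdot 35} \cdot 35 + 84936} = \frac{1}{\frac{1}{1 + 1260} \cdot 35 + 84936} = \frac{1}{\frac{1}{1261} \cdot 35 + 84936} = \frac{1}{\frac{35}{1261} + 84936} = \frac{1}{\frac{107104331}{1261}} = \frac{1261}{107104331}$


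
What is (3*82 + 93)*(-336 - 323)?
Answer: -223401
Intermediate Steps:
(3*82 + 93)*(-336 - 323) = (246 + 93)*(-659) = 339*(-659) = -223401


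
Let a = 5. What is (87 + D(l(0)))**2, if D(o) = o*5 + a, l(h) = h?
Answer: 8464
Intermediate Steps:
D(o) = 5 + 5*o (D(o) = o*5 + 5 = 5*o + 5 = 5 + 5*o)
(87 + D(l(0)))**2 = (87 + (5 + 5*0))**2 = (87 + (5 + 0))**2 = (87 + 5)**2 = 92**2 = 8464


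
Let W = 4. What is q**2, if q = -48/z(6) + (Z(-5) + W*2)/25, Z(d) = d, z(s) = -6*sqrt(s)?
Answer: 20027/1875 + 8*sqrt(6)/25 ≈ 11.465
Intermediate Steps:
q = 3/25 + 4*sqrt(6)/3 (q = -48*(-sqrt(6)/36) + (-5 + 4*2)/25 = -(-4)*sqrt(6)/3 + (-5 + 8)*(1/25) = 4*sqrt(6)/3 + 3*(1/25) = 4*sqrt(6)/3 + 3/25 = 3/25 + 4*sqrt(6)/3 ≈ 3.3860)
q**2 = (3/25 + 4*sqrt(6)/3)**2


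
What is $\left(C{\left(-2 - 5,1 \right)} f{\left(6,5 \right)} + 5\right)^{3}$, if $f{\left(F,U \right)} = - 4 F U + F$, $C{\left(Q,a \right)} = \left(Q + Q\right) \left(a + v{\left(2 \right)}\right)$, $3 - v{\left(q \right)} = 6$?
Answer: $-32370260203$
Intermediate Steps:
$v{\left(q \right)} = -3$ ($v{\left(q \right)} = 3 - 6 = -3$)
$C{\left(Q,a \right)} = 2 Q \left(-3 + a\right)$ ($C{\left(Q,a \right)} = \left(Q + Q\right) \left(a - 3\right) = 2 Q \left(-3 + a\right)$)
$f{\left(F,U \right)} = F - 4 F U$ ($f{\left(F,U \right)} = - 4 F U + F = F - 4 F U$)
$\left(C{\left(-2 - 5,1 \right)} f{\left(6,5 \right)} + 5\right)^{3} = \left(2 \left(-2 - 5\right) \left(-3 + 1\right) 6 \left(1 - 20\right) + 5\right)^{3} = \left(2 \left(-2 - 5\right) \left(-2\right) 6 \left(1 - 20\right) + 5\right)^{3} = \left(2 \left(-7\right) \left(-2\right) 6 \left(-19\right) + 5\right)^{3} = \left(28 \left(-114\right) + 5\right)^{3} = \left(-3192 + 5\right)^{3} = \left(-3187\right)^{3} = -32370260203$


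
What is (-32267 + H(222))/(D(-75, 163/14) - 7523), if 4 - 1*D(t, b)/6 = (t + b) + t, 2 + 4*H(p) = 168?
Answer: 451157/93364 ≈ 4.8322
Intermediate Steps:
H(p) = 83/2 (H(p) = -½ + (¼)*168 = -½ + 42 = 83/2)
D(t, b) = 24 - 12*t - 6*b (D(t, b) = 24 - 6*((t + b) + t) = 24 - 6*((b + t) + t) = 24 - 6*(b + 2*t) = 24 + (-12*t - 6*b) = 24 - 12*t - 6*b)
(-32267 + H(222))/(D(-75, 163/14) - 7523) = (-32267 + 83/2)/((24 - 12*(-75) - 978/14) - 7523) = -64451/(2*((24 + 900 - 978/14) - 7523)) = -64451/(2*((24 + 900 - 6*163/14) - 7523)) = -64451/(2*((24 + 900 - 489/7) - 7523)) = -64451/(2*(5979/7 - 7523)) = -64451/(2*(-46682/7)) = -64451/2*(-7/46682) = 451157/93364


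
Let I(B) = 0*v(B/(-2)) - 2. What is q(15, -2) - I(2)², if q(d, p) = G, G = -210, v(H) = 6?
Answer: -214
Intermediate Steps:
I(B) = -2 (I(B) = 0*6 - 2 = 0 - 2 = -2)
q(d, p) = -210
q(15, -2) - I(2)² = -210 - 1*(-2)² = -210 - 1*4 = -210 - 4 = -214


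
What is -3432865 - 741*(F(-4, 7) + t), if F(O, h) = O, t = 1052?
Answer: -4209433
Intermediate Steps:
-3432865 - 741*(F(-4, 7) + t) = -3432865 - 741*(-4 + 1052) = -3432865 - 741*1048 = -3432865 - 1*776568 = -3432865 - 776568 = -4209433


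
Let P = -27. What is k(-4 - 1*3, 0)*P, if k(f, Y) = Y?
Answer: 0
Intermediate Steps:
k(-4 - 1*3, 0)*P = 0*(-27) = 0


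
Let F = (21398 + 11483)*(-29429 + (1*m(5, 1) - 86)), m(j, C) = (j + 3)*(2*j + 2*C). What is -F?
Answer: 967326139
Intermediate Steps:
m(j, C) = (3 + j)*(2*C + 2*j)
F = -967326139 (F = (21398 + 11483)*(-29429 + (1*(2*5**2 + 6*1 + 6*5 + 2*1*5) - 86)) = 32881*(-29429 + (1*(2*25 + 6 + 30 + 10) - 86)) = 32881*(-29429 + (1*(50 + 6 + 30 + 10) - 86)) = 32881*(-29429 + (1*96 - 86)) = 32881*(-29429 + (96 - 86)) = 32881*(-29429 + 10) = 32881*(-29419) = -967326139)
-F = -1*(-967326139) = 967326139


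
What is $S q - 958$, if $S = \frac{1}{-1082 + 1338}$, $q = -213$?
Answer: $- \frac{245461}{256} \approx -958.83$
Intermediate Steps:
$S = \frac{1}{256} \approx 0.0039063$
$S q - 958 = \frac{1}{256} \left(-213\right) - 958 = - \frac{213}{256} - 958 = - \frac{245461}{256}$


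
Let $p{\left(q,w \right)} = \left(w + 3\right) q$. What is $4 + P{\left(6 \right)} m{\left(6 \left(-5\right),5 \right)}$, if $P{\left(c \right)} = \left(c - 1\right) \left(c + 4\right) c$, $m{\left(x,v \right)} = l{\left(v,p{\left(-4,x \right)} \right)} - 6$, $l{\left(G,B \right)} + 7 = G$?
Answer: $-2396$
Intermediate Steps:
$p{\left(q,w \right)} = q \left(3 + w\right)$ ($p{\left(q,w \right)} = \left(3 + w\right) q = q \left(3 + w\right)$)
$l{\left(G,B \right)} = -7 + G$
$m{\left(x,v \right)} = -13 + v$ ($m{\left(x,v \right)} = \left(-7 + v\right) - 6 = -13 + v$)
$P{\left(c \right)} = c \left(-1 + c\right) \left(4 + c\right)$ ($P{\left(c \right)} = \left(-1 + c\right) \left(4 + c\right) c = c \left(-1 + c\right) \left(4 + c\right)$)
$4 + P{\left(6 \right)} m{\left(6 \left(-5\right),5 \right)} = 4 + 6 \left(-4 + 6^{2} + 3 \cdot 6\right) \left(-13 + 5\right) = 4 + 6 \left(-4 + 36 + 18\right) \left(-8\right) = 4 + 6 \cdot 50 \left(-8\right) = 4 + 300 \left(-8\right) = 4 - 2400 = -2396$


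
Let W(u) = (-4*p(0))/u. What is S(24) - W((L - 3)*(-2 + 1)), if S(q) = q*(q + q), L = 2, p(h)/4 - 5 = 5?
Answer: 1312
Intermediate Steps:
p(h) = 40 (p(h) = 20 + 4*5 = 20 + 20 = 40)
S(q) = 2*q**2 (S(q) = q*(2*q) = 2*q**2)
W(u) = -160/u (W(u) = (-4*40)/u = -160/u)
S(24) - W((L - 3)*(-2 + 1)) = 2*24**2 - (-160)/((2 - 3)*(-2 + 1)) = 2*576 - (-160)/((-1*(-1))) = 1152 - (-160)/1 = 1152 - (-160) = 1152 - 1*(-160) = 1152 + 160 = 1312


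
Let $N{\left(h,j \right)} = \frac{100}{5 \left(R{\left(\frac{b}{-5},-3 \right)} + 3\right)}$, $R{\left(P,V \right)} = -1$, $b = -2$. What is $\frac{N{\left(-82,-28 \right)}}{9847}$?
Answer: $\frac{10}{9847} \approx 0.0010155$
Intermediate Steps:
$N{\left(h,j \right)} = 10$ ($N{\left(h,j \right)} = \frac{100}{5 \left(-1 + 3\right)} = \frac{100}{5 \cdot 2} = \frac{100}{10} = 100 \cdot \frac{1}{10} = 10$)
$\frac{N{\left(-82,-28 \right)}}{9847} = \frac{10}{9847}$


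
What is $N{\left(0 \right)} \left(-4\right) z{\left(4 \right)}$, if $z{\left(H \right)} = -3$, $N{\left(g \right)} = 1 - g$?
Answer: $12$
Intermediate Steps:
$N{\left(0 \right)} \left(-4\right) z{\left(4 \right)} = \left(1 - 0\right) \left(-4\right) \left(-3\right) = \left(1 + 0\right) \left(-4\right) \left(-3\right) = 1 \left(-4\right) \left(-3\right) = \left(-4\right) \left(-3\right) = 12$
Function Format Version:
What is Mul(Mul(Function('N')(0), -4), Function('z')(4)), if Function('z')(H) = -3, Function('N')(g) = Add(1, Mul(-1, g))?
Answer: 12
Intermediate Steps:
Mul(Mul(Function('N')(0), -4), Function('z')(4)) = Mul(Mul(Add(1, Mul(-1, 0)), -4), -3) = Mul(Mul(Add(1, 0), -4), -3) = Mul(Mul(1, -4), -3) = Mul(-4, -3) = 12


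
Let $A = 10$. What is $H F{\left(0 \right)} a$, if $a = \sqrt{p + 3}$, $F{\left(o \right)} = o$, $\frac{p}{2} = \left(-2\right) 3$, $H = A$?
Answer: $0$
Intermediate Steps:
$H = 10$
$p = -12$ ($p = 2 \left(\left(-2\right) 3\right) = 2 \left(-6\right) = -12$)
$a = 3 i$ ($a = \sqrt{-12 + 3} = \sqrt{-9} = 3 i \approx 3.0 i$)
$H F{\left(0 \right)} a = 10 \cdot 0 \cdot 3 i = 0 \cdot 3 i = 0$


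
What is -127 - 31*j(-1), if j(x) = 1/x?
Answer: -96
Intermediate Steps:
-127 - 31*j(-1) = -127 - 31/(-1) = -127 - 31*(-1) = -127 + 31 = -96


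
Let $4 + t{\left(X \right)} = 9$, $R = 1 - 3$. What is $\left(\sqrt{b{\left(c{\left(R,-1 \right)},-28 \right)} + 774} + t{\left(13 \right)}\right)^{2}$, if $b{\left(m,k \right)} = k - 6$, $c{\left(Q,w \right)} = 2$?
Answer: $765 + 20 \sqrt{185} \approx 1037.0$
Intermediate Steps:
$R = -2$
$b{\left(m,k \right)} = -6 + k$
$t{\left(X \right)} = 5$ ($t{\left(X \right)} = -4 + 9 = 5$)
$\left(\sqrt{b{\left(c{\left(R,-1 \right)},-28 \right)} + 774} + t{\left(13 \right)}\right)^{2} = \left(\sqrt{\left(-6 - 28\right) + 774} + 5\right)^{2} = \left(\sqrt{-34 + 774} + 5\right)^{2} = \left(\sqrt{740} + 5\right)^{2} = \left(2 \sqrt{185} + 5\right)^{2} = \left(5 + 2 \sqrt{185}\right)^{2}$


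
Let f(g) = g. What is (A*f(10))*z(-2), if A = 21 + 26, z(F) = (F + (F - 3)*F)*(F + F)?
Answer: -15040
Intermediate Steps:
z(F) = 2*F*(F + F*(-3 + F)) (z(F) = (F + (-3 + F)*F)*(2*F) = (F + F*(-3 + F))*(2*F) = 2*F*(F + F*(-3 + F)))
A = 47
(A*f(10))*z(-2) = (47*10)*(2*(-2)²*(-2 - 2)) = 470*(2*4*(-4)) = 470*(-32) = -15040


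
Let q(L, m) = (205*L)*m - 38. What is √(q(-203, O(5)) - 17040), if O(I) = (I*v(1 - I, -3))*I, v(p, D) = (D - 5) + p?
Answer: √12467422 ≈ 3530.9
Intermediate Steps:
v(p, D) = -5 + D + p (v(p, D) = (-5 + D) + p = -5 + D + p)
O(I) = I²*(-7 - I) (O(I) = (I*(-5 - 3 + (1 - I)))*I = (I*(-7 - I))*I = I²*(-7 - I))
q(L, m) = -38 + 205*L*m (q(L, m) = 205*L*m - 38 = -38 + 205*L*m)
√(q(-203, O(5)) - 17040) = √((-38 + 205*(-203)*(5²*(-7 - 1*5))) - 17040) = √((-38 + 205*(-203)*(25*(-7 - 5))) - 17040) = √((-38 + 205*(-203)*(25*(-12))) - 17040) = √((-38 + 205*(-203)*(-300)) - 17040) = √((-38 + 12484500) - 17040) = √(12484462 - 17040) = √12467422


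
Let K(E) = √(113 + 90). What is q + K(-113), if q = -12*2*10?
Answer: -240 + √203 ≈ -225.75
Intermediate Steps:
K(E) = √203
q = -240 (q = -24*10 = -240)
q + K(-113) = -240 + √203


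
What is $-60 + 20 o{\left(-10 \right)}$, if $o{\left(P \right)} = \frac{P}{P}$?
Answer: $-40$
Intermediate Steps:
$o{\left(P \right)} = 1$
$-60 + 20 o{\left(-10 \right)} = -60 + 20 \cdot 1 = -60 + 20 = -40$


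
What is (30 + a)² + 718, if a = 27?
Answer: 3967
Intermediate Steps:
(30 + a)² + 718 = (30 + 27)² + 718 = 57² + 718 = 3249 + 718 = 3967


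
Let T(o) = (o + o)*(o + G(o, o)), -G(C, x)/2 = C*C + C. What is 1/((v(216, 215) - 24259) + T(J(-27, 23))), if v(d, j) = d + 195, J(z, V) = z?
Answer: 1/53426 ≈ 1.8717e-5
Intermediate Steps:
G(C, x) = -2*C - 2*C**2 (G(C, x) = -2*(C*C + C) = -2*(C**2 + C) = -2*(C + C**2) = -2*C - 2*C**2)
v(d, j) = 195 + d
T(o) = 2*o*(o - 2*o*(1 + o)) (T(o) = (o + o)*(o - 2*o*(1 + o)) = (2*o)*(o - 2*o*(1 + o)) = 2*o*(o - 2*o*(1 + o)))
1/((v(216, 215) - 24259) + T(J(-27, 23))) = 1/(((195 + 216) - 24259) + (-27)**2*(-2 - 4*(-27))) = 1/((411 - 24259) + 729*(-2 + 108)) = 1/(-23848 + 729*106) = 1/(-23848 + 77274) = 1/53426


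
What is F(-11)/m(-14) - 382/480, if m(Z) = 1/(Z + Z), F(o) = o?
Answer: 73729/240 ≈ 307.20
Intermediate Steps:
m(Z) = 1/(2*Z)
F(-11)/m(-14) - 382/480 = -11/((1/2)/(-14)) - 382/480 = -11/((1/2)*(-1/14)) - 382*1/480 = -11/(-1/28) - 191/240 = -11*(-28) - 191/240 = 308 - 191/240 = 73729/240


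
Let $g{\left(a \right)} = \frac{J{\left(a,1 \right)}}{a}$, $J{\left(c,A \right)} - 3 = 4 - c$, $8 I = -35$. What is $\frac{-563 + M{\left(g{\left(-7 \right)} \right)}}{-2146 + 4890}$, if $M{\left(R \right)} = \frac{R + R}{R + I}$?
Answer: $- \frac{28681}{139944} \approx -0.20495$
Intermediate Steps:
$I = - \frac{35}{8}$ ($I = \frac{1}{8} \left(-35\right) = - \frac{35}{8} \approx -4.375$)
$J{\left(c,A \right)} = 7 - c$ ($J{\left(c,A \right)} = 3 - \left(-4 + c\right) = 7 - c$)
$g{\left(a \right)} = \frac{7 - a}{a}$
$M{\left(R \right)} = \frac{2 R}{- \frac{35}{8} + R}$ ($M{\left(R \right)} = \frac{R + R}{R - \frac{35}{8}} = \frac{2 R}{- \frac{35}{8} + R}$)
$\frac{-563 + M{\left(g{\left(-7 \right)} \right)}}{-2146 + 4890} = \frac{-563 + \frac{16 \frac{7 - -7}{-7}}{-35 + 8 \frac{7 - -7}{-7}}}{-2146 + 4890} = \frac{-563 + \frac{16 \left(- \frac{7 + 7}{7}\right)}{-35 + 8 \left(- \frac{7 + 7}{7}\right)}}{2744} = \left(-563 + \frac{16 \left(\left(- \frac{1}{7}\right) 14\right)}{-35 + 8 \left(\left(- \frac{1}{7}\right) 14\right)}\right) \frac{1}{2744} = \left(-563 + 16 \left(-2\right) \frac{1}{-35 + 8 \left(-2\right)}\right) \frac{1}{2744} = \left(-563 + 16 \left(-2\right) \frac{1}{-35 - 16}\right) \frac{1}{2744} = \left(-563 + 16 \left(-2\right) \frac{1}{-51}\right) \frac{1}{2744} = \left(-563 + 16 \left(-2\right) \left(- \frac{1}{51}\right)\right) \frac{1}{2744} = \left(-563 + \frac{32}{51}\right) \frac{1}{2744} = \left(- \frac{28681}{51}\right) \frac{1}{2744} = - \frac{28681}{139944}$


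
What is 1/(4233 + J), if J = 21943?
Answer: 1/26176 ≈ 3.8203e-5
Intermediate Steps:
1/(4233 + J) = 1/(4233 + 21943) = 1/26176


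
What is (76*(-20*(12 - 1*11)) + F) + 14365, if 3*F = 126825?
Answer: 55120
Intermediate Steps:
F = 42275 (F = (⅓)*126825 = 42275)
(76*(-20*(12 - 1*11)) + F) + 14365 = (76*(-20*(12 - 1*11)) + 42275) + 14365 = (76*(-20*(12 - 11)) + 42275) + 14365 = (76*(-20*1) + 42275) + 14365 = (76*(-20) + 42275) + 14365 = (-1520 + 42275) + 14365 = 40755 + 14365 = 55120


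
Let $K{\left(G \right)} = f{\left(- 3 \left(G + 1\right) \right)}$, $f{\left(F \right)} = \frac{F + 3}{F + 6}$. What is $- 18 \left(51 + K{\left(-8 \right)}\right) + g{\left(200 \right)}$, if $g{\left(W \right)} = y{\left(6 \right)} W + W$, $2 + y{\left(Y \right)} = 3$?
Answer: $-534$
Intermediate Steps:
$y{\left(Y \right)} = 1$ ($y{\left(Y \right)} = -2 + 3 = 1$)
$g{\left(W \right)} = 2 W$ ($g{\left(W \right)} = 1 W + W = W + W = 2 W$)
$f{\left(F \right)} = \frac{3 + F}{6 + F}$
$K{\left(G \right)} = - \frac{3 G}{3 - 3 G}$ ($K{\left(G \right)} = \frac{3 - 3 \left(G + 1\right)}{6 - 3 \left(G + 1\right)} = \frac{3 - 3 \left(1 + G\right)}{6 - 3 \left(1 + G\right)} = \frac{3 - \left(3 + 3 G\right)}{6 - \left(3 + 3 G\right)} = \frac{\left(-3\right) G}{3 - 3 G} = - \frac{3 G}{3 - 3 G}$)
$- 18 \left(51 + K{\left(-8 \right)}\right) + g{\left(200 \right)} = - 18 \left(51 - \frac{8}{-1 - 8}\right) + 2 \cdot 200 = - 18 \left(51 - \frac{8}{-9}\right) + 400 = - 18 \left(51 - - \frac{8}{9}\right) + 400 = - 18 \left(51 + \frac{8}{9}\right) + 400 = \left(-18\right) \frac{467}{9} + 400 = -934 + 400 = -534$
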